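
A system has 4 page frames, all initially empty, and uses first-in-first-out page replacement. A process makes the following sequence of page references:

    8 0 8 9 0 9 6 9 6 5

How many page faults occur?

8: fault, frames (8)
0: fault, frames (8 0)
8: hit
9: fault, frames (8 0 9)
0: hit
9: hit
6: fault, frames (8 0 9 6)
9: hit
6: hit
5: fault, evict 8, frames (0 9 6 5)
Page faults: 5.

5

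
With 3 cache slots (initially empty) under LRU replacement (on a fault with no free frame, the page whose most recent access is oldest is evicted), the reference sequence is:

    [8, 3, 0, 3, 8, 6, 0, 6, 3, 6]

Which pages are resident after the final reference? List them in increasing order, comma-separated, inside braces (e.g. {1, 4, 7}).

8: fault, frames (8)
3: fault, frames (8 3)
0: fault, frames (8 3 0)
3: hit
8: hit
6: fault, evict 0, frames (3 8 6)
0: fault, evict 3, frames (8 6 0)
6: hit
3: fault, evict 8, frames (0 6 3)
6: hit

{0, 3, 6}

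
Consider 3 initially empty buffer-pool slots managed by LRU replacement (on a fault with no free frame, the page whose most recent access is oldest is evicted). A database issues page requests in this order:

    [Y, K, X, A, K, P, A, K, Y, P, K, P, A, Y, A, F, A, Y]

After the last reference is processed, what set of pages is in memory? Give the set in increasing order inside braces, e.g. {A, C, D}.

Y -> miss, frames (Y)
K -> miss, frames (Y K)
X -> miss, frames (Y K X)
A -> miss, evict Y, frames (K X A)
K -> hit
P -> miss, evict X, frames (A K P)
A -> hit
K -> hit
Y -> miss, evict P, frames (A K Y)
P -> miss, evict A, frames (K Y P)
K -> hit
P -> hit
A -> miss, evict Y, frames (K P A)
Y -> miss, evict K, frames (P A Y)
A -> hit
F -> miss, evict P, frames (Y A F)
A -> hit
Y -> hit

{A, F, Y}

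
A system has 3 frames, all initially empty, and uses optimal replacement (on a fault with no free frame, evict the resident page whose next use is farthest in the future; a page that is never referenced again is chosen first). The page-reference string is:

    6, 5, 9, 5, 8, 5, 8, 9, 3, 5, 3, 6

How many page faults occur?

6

6: miss, frames (6)
5: miss, frames (6 5)
9: miss, frames (6 5 9)
5: hit
8: miss, evict 6, frames (5 9 8)
5: hit
8: hit
9: hit
3: miss, evict 8, frames (5 9 3)
5: hit
3: hit
6: miss, evict 3, frames (5 9 6)
Page faults: 6.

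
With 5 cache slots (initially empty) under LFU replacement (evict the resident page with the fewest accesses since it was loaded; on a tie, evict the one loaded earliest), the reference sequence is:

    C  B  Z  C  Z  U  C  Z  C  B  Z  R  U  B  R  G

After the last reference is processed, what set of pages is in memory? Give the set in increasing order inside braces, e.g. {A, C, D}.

{B, C, G, R, Z}

C -> miss, frames [C]
B -> miss, frames [C, B]
Z -> miss, frames [C, B, Z]
C -> hit
Z -> hit
U -> miss, frames [C, B, Z, U]
C -> hit
Z -> hit
C -> hit
B -> hit
Z -> hit
R -> miss, frames [C, B, Z, U, R]
U -> hit
B -> hit
R -> hit
G -> miss, evict U, frames [C, B, Z, R, G]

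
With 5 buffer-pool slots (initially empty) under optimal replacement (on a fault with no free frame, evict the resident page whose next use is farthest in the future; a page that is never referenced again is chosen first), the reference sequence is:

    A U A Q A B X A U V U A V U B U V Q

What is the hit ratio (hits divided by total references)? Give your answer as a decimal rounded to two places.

0.67

A: fault, frames [A]
U: fault, frames [A, U]
A: hit
Q: fault, frames [A, U, Q]
A: hit
B: fault, frames [A, U, Q, B]
X: fault, frames [A, U, Q, B, X]
A: hit
U: hit
V: fault, evict X, frames [A, U, Q, B, V]
U: hit
A: hit
V: hit
U: hit
B: hit
U: hit
V: hit
Q: hit
Hits: 12 of 18 references → 12/18 = 0.6667.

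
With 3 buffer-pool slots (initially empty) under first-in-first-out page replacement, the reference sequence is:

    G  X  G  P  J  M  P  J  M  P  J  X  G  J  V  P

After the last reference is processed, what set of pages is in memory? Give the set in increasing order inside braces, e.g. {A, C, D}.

G -> miss, frames {G}
X -> miss, frames {G,X}
G -> hit
P -> miss, frames {G,X,P}
J -> miss, evict G, frames {X,P,J}
M -> miss, evict X, frames {P,J,M}
P -> hit
J -> hit
M -> hit
P -> hit
J -> hit
X -> miss, evict P, frames {J,M,X}
G -> miss, evict J, frames {M,X,G}
J -> miss, evict M, frames {X,G,J}
V -> miss, evict X, frames {G,J,V}
P -> miss, evict G, frames {J,V,P}

{J, P, V}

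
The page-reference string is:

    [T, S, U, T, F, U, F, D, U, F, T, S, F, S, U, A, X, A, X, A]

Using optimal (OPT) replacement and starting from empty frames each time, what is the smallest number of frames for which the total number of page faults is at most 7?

5

f=1: 20 faults
f=2: 11 faults
f=3: 9 faults
f=4: 8 faults
f=5: 7 faults
f=6: 7 faults
f=7: 7 faults
Smallest f with faults ≤ 7 is 5.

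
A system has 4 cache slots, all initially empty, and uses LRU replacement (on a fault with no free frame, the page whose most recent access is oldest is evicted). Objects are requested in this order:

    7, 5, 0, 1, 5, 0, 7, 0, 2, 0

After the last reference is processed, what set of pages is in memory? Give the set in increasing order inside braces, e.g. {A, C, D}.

7: miss, frames [7]
5: miss, frames [7, 5]
0: miss, frames [7, 5, 0]
1: miss, frames [7, 5, 0, 1]
5: hit
0: hit
7: hit
0: hit
2: miss, evict 1, frames [5, 7, 0, 2]
0: hit

{0, 2, 5, 7}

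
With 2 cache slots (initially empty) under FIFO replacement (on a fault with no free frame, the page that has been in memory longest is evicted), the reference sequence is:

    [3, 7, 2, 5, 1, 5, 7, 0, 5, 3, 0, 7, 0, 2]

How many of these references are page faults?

3 -> fault, frames {3}
7 -> fault, frames {3,7}
2 -> fault, evict 3, frames {7,2}
5 -> fault, evict 7, frames {2,5}
1 -> fault, evict 2, frames {5,1}
5 -> hit
7 -> fault, evict 5, frames {1,7}
0 -> fault, evict 1, frames {7,0}
5 -> fault, evict 7, frames {0,5}
3 -> fault, evict 0, frames {5,3}
0 -> fault, evict 5, frames {3,0}
7 -> fault, evict 3, frames {0,7}
0 -> hit
2 -> fault, evict 0, frames {7,2}
Page faults: 12.

12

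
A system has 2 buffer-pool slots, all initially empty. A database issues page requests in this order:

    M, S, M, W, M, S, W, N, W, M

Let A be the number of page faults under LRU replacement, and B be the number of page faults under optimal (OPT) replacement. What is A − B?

1

Under LRU: F F . F . F F F . F → 7 faults.
Under OPT: F F . F . F . F . F → 6 faults.
A − B = 7 − 6 = 1.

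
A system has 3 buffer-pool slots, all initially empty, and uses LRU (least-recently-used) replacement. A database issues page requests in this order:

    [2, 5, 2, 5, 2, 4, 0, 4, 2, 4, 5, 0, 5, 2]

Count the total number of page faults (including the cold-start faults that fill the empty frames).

2 → fault, frames [2]
5 → fault, frames [2, 5]
2 → hit
5 → hit
2 → hit
4 → fault, frames [5, 2, 4]
0 → fault, evict 5, frames [2, 4, 0]
4 → hit
2 → hit
4 → hit
5 → fault, evict 0, frames [2, 4, 5]
0 → fault, evict 2, frames [4, 5, 0]
5 → hit
2 → fault, evict 4, frames [0, 5, 2]
Page faults: 7.

7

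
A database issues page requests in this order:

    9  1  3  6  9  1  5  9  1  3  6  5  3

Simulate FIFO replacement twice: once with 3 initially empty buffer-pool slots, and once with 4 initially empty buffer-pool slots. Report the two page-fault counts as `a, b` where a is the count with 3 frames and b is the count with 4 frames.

3 frames: F F F F F F F . . F F . . → 9 faults.
4 frames: F F F F . . F F F F F F . → 10 faults.
10 > 9: adding a frame increased faults — Belady's anomaly.

9, 10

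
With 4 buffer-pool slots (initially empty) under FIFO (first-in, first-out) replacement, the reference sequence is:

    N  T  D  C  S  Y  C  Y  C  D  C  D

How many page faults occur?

N: miss, frames [N]
T: miss, frames [N, T]
D: miss, frames [N, T, D]
C: miss, frames [N, T, D, C]
S: miss, evict N, frames [T, D, C, S]
Y: miss, evict T, frames [D, C, S, Y]
C: hit
Y: hit
C: hit
D: hit
C: hit
D: hit
Page faults: 6.

6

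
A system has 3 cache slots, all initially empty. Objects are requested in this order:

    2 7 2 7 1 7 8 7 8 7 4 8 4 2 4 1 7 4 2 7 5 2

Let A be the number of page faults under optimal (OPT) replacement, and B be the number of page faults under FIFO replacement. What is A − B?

-3

Under OPT: F F . . F . F . . . F . . . . F F . . . F . → 8 faults.
Under FIFO: F F . . F . F . . . F . . F . F F F F . F . → 11 faults.
A − B = 8 − 11 = -3.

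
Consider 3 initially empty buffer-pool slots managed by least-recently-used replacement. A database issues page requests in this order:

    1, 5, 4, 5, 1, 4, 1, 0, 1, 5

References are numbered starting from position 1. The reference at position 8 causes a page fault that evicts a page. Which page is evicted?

pos 1: 1: miss, frames [1]
pos 2: 5: miss, frames [1, 5]
pos 3: 4: miss, frames [1, 5, 4]
pos 4: 5: hit
pos 5: 1: hit
pos 6: 4: hit
pos 7: 1: hit
pos 8: 0: miss, evict 5, frames [4, 1, 0]
At position 8, page 5 is evicted.

5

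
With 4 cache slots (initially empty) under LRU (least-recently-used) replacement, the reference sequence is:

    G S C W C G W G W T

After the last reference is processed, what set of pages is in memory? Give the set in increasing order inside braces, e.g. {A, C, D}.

{C, G, T, W}

G -> fault, frames (G)
S -> fault, frames (G S)
C -> fault, frames (G S C)
W -> fault, frames (G S C W)
C -> hit
G -> hit
W -> hit
G -> hit
W -> hit
T -> fault, evict S, frames (C G W T)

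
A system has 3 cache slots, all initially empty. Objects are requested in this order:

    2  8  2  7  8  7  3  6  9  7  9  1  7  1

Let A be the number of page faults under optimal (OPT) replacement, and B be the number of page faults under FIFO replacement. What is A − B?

Under OPT: F F . F . . F F F . . F . . → 7 faults.
Under FIFO: F F . F . . F F F F . F . . → 8 faults.
A − B = 7 − 8 = -1.

-1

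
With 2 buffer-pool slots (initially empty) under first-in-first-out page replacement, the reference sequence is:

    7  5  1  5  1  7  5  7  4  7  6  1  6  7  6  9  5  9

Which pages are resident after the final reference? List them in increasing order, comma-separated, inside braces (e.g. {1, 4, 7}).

7 -> fault, frames (7)
5 -> fault, frames (7 5)
1 -> fault, evict 7, frames (5 1)
5 -> hit
1 -> hit
7 -> fault, evict 5, frames (1 7)
5 -> fault, evict 1, frames (7 5)
7 -> hit
4 -> fault, evict 7, frames (5 4)
7 -> fault, evict 5, frames (4 7)
6 -> fault, evict 4, frames (7 6)
1 -> fault, evict 7, frames (6 1)
6 -> hit
7 -> fault, evict 6, frames (1 7)
6 -> fault, evict 1, frames (7 6)
9 -> fault, evict 7, frames (6 9)
5 -> fault, evict 6, frames (9 5)
9 -> hit

{5, 9}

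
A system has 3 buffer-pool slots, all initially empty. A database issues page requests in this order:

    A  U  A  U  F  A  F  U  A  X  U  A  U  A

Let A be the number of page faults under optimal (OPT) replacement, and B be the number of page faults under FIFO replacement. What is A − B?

-2

Under OPT: F F . . F . . . . F . . . . → 4 faults.
Under FIFO: F F . . F . . . . F . F F . → 6 faults.
A − B = 4 − 6 = -2.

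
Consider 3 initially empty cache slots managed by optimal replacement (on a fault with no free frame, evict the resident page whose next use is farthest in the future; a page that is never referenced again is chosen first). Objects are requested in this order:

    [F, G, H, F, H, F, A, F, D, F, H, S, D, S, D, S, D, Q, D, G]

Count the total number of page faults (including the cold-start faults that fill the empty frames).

8

F: miss, frames {F}
G: miss, frames {F,G}
H: miss, frames {F,G,H}
F: hit
H: hit
F: hit
A: miss, evict G, frames {F,H,A}
F: hit
D: miss, evict A, frames {F,H,D}
F: hit
H: hit
S: miss, evict H, frames {F,D,S}
D: hit
S: hit
D: hit
S: hit
D: hit
Q: miss, evict S, frames {F,D,Q}
D: hit
G: miss, evict Q, frames {F,D,G}
Page faults: 8.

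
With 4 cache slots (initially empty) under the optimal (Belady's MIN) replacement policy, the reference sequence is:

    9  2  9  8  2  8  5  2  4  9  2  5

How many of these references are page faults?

9 -> fault, frames {9}
2 -> fault, frames {9,2}
9 -> hit
8 -> fault, frames {9,2,8}
2 -> hit
8 -> hit
5 -> fault, frames {9,2,8,5}
2 -> hit
4 -> fault, evict 8, frames {9,2,5,4}
9 -> hit
2 -> hit
5 -> hit
Page faults: 5.

5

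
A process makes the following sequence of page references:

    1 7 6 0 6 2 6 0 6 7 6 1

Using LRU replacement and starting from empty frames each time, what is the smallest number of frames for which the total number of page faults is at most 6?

f=1: 12 faults
f=2: 8 faults
f=3: 7 faults
f=4: 6 faults
f=5: 5 faults
Smallest f with faults ≤ 6 is 4.

4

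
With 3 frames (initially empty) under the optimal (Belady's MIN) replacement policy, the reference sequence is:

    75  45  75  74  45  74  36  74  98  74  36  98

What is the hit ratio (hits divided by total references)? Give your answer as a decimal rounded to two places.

75 → miss, frames {75}
45 → miss, frames {75,45}
75 → hit
74 → miss, frames {75,45,74}
45 → hit
74 → hit
36 → miss, evict 45, frames {75,74,36}
74 → hit
98 → miss, evict 75, frames {74,36,98}
74 → hit
36 → hit
98 → hit
Hits: 7 of 12 references → 7/12 = 0.5833.

0.58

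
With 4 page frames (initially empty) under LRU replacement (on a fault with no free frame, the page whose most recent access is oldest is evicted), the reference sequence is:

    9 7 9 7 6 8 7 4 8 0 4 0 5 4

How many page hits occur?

7

9: fault, frames {9}
7: fault, frames {9,7}
9: hit
7: hit
6: fault, frames {9,7,6}
8: fault, frames {9,7,6,8}
7: hit
4: fault, evict 9, frames {6,8,7,4}
8: hit
0: fault, evict 6, frames {7,4,8,0}
4: hit
0: hit
5: fault, evict 7, frames {8,4,0,5}
4: hit
Hits: 7.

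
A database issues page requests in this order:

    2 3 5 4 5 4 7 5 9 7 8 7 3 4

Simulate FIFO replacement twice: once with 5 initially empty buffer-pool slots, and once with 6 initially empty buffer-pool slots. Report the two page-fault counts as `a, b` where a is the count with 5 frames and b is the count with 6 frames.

5 frames: F F F F . . F . F . F . F . → 8 faults.
6 frames: F F F F . . F . F . F . . . → 7 faults.
7 < 8: adding a frame reduced faults, as is typical.

8, 7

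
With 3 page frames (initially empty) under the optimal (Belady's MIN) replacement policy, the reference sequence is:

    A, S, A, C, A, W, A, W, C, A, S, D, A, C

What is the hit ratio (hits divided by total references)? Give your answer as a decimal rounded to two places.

0.57

A: fault, frames (A)
S: fault, frames (A S)
A: hit
C: fault, frames (A S C)
A: hit
W: fault, evict S, frames (A C W)
A: hit
W: hit
C: hit
A: hit
S: fault, evict W, frames (A C S)
D: fault, evict S, frames (A C D)
A: hit
C: hit
Hits: 8 of 14 references → 8/14 = 0.5714.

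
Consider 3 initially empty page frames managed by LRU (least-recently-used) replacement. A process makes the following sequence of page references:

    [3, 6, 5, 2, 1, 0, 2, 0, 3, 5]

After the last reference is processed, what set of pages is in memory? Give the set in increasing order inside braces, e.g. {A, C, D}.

{0, 3, 5}

3 → miss, frames (3)
6 → miss, frames (3 6)
5 → miss, frames (3 6 5)
2 → miss, evict 3, frames (6 5 2)
1 → miss, evict 6, frames (5 2 1)
0 → miss, evict 5, frames (2 1 0)
2 → hit
0 → hit
3 → miss, evict 1, frames (2 0 3)
5 → miss, evict 2, frames (0 3 5)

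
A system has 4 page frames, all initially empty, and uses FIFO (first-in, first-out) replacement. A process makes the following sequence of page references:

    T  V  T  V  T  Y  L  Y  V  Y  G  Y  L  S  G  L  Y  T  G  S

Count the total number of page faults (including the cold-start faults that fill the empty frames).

T: miss, frames [T]
V: miss, frames [T, V]
T: hit
V: hit
T: hit
Y: miss, frames [T, V, Y]
L: miss, frames [T, V, Y, L]
Y: hit
V: hit
Y: hit
G: miss, evict T, frames [V, Y, L, G]
Y: hit
L: hit
S: miss, evict V, frames [Y, L, G, S]
G: hit
L: hit
Y: hit
T: miss, evict Y, frames [L, G, S, T]
G: hit
S: hit
Page faults: 7.

7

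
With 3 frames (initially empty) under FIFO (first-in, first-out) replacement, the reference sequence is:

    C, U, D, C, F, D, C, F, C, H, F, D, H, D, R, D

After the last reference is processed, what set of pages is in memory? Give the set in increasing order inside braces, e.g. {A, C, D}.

{D, H, R}

C: fault, frames [C]
U: fault, frames [C, U]
D: fault, frames [C, U, D]
C: hit
F: fault, evict C, frames [U, D, F]
D: hit
C: fault, evict U, frames [D, F, C]
F: hit
C: hit
H: fault, evict D, frames [F, C, H]
F: hit
D: fault, evict F, frames [C, H, D]
H: hit
D: hit
R: fault, evict C, frames [H, D, R]
D: hit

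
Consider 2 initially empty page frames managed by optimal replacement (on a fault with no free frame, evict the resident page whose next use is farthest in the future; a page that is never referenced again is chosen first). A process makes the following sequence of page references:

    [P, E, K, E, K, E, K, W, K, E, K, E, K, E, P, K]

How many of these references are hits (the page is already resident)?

P -> miss, frames [P]
E -> miss, frames [P, E]
K -> miss, evict P, frames [E, K]
E -> hit
K -> hit
E -> hit
K -> hit
W -> miss, evict E, frames [K, W]
K -> hit
E -> miss, evict W, frames [K, E]
K -> hit
E -> hit
K -> hit
E -> hit
P -> miss, evict E, frames [K, P]
K -> hit
Hits: 10.

10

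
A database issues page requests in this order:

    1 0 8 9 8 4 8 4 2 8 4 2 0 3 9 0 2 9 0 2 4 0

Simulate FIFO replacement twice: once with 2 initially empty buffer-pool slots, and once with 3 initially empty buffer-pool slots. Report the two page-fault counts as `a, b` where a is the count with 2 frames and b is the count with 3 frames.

2 frames: F F F F . F F . F . F . F F F F F F F F F F → 18 faults.
3 frames: F F F F . F . . F F . . F F F . F . F . F . → 13 faults.
13 < 18: adding a frame reduced faults, as is typical.

18, 13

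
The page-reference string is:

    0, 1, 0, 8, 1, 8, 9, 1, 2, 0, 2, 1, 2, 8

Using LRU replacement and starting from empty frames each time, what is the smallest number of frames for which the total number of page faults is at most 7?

f=1: 14 faults
f=2: 10 faults
f=3: 7 faults
f=4: 7 faults
f=5: 5 faults
Smallest f with faults ≤ 7 is 3.

3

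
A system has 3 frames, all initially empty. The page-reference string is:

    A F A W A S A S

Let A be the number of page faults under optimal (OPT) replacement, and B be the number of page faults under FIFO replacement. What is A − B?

Under OPT: F F . F . F . . → 4 faults.
Under FIFO: F F . F . F F . → 5 faults.
A − B = 4 − 5 = -1.

-1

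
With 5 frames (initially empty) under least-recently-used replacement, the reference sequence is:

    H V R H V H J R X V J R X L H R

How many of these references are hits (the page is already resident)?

H: fault, frames [H]
V: fault, frames [H, V]
R: fault, frames [H, V, R]
H: hit
V: hit
H: hit
J: fault, frames [R, V, H, J]
R: hit
X: fault, frames [V, H, J, R, X]
V: hit
J: hit
R: hit
X: hit
L: fault, evict H, frames [V, J, R, X, L]
H: fault, evict V, frames [J, R, X, L, H]
R: hit
Hits: 9.

9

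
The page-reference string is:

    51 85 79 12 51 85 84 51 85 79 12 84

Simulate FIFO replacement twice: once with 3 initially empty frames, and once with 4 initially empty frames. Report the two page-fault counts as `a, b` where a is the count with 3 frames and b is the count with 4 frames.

9, 10

3 frames: F F F F F F F . . F F . → 9 faults.
4 frames: F F F F . . F F F F F F → 10 faults.
10 > 9: adding a frame increased faults — Belady's anomaly.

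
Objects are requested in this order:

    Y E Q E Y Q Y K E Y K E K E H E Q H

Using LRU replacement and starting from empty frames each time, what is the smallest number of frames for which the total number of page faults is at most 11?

f=1: 18 faults
f=2: 13 faults
f=3: 7 faults
f=4: 6 faults
f=5: 5 faults
Smallest f with faults ≤ 11 is 3.

3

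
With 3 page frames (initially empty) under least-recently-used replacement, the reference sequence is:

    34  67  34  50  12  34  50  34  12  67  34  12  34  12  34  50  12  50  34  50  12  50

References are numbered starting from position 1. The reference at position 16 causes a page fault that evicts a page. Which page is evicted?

pos 1: 34 → miss, frames (34)
pos 2: 67 → miss, frames (34 67)
pos 3: 34 → hit
pos 4: 50 → miss, frames (67 34 50)
pos 5: 12 → miss, evict 67, frames (34 50 12)
pos 6: 34 → hit
pos 7: 50 → hit
pos 8: 34 → hit
pos 9: 12 → hit
pos 10: 67 → miss, evict 50, frames (34 12 67)
pos 11: 34 → hit
pos 12: 12 → hit
pos 13: 34 → hit
pos 14: 12 → hit
pos 15: 34 → hit
pos 16: 50 → miss, evict 67, frames (12 34 50)
At position 16, page 67 is evicted.

67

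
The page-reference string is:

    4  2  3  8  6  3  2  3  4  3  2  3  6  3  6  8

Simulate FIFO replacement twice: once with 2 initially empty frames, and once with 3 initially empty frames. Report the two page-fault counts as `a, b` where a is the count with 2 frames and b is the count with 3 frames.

2 frames: F F F F F F F . F F F . F F . F → 13 faults.
3 frames: F F F F F . F F F . . . F . . F → 10 faults.
10 < 13: adding a frame reduced faults, as is typical.

13, 10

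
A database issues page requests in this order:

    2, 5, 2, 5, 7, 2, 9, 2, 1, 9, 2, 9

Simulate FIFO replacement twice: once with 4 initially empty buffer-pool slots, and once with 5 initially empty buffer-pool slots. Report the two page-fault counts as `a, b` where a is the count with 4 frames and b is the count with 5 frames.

6, 5

4 frames: F F . . F . F . F . F . → 6 faults.
5 frames: F F . . F . F . F . . . → 5 faults.
5 < 6: adding a frame reduced faults, as is typical.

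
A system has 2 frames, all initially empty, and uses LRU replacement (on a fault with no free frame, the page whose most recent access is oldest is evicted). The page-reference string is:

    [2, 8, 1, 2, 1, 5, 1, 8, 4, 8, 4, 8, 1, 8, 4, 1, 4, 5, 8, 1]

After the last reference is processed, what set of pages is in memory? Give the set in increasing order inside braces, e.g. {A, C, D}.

2 → fault, frames [2]
8 → fault, frames [2, 8]
1 → fault, evict 2, frames [8, 1]
2 → fault, evict 8, frames [1, 2]
1 → hit
5 → fault, evict 2, frames [1, 5]
1 → hit
8 → fault, evict 5, frames [1, 8]
4 → fault, evict 1, frames [8, 4]
8 → hit
4 → hit
8 → hit
1 → fault, evict 4, frames [8, 1]
8 → hit
4 → fault, evict 1, frames [8, 4]
1 → fault, evict 8, frames [4, 1]
4 → hit
5 → fault, evict 1, frames [4, 5]
8 → fault, evict 4, frames [5, 8]
1 → fault, evict 5, frames [8, 1]

{1, 8}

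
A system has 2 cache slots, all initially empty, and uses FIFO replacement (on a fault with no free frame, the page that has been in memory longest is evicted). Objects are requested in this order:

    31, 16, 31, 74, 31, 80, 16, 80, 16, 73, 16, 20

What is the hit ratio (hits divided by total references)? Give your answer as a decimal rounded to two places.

31 -> miss, frames {31}
16 -> miss, frames {31,16}
31 -> hit
74 -> miss, evict 31, frames {16,74}
31 -> miss, evict 16, frames {74,31}
80 -> miss, evict 74, frames {31,80}
16 -> miss, evict 31, frames {80,16}
80 -> hit
16 -> hit
73 -> miss, evict 80, frames {16,73}
16 -> hit
20 -> miss, evict 16, frames {73,20}
Hits: 4 of 12 references → 4/12 = 0.3333.

0.33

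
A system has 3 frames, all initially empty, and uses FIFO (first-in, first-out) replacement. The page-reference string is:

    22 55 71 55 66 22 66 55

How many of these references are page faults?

6

22 -> miss, frames {22}
55 -> miss, frames {22,55}
71 -> miss, frames {22,55,71}
55 -> hit
66 -> miss, evict 22, frames {55,71,66}
22 -> miss, evict 55, frames {71,66,22}
66 -> hit
55 -> miss, evict 71, frames {66,22,55}
Page faults: 6.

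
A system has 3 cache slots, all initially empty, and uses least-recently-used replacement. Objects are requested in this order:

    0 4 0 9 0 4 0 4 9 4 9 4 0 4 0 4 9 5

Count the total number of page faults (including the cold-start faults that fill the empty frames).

0: miss, frames {0}
4: miss, frames {0,4}
0: hit
9: miss, frames {4,0,9}
0: hit
4: hit
0: hit
4: hit
9: hit
4: hit
9: hit
4: hit
0: hit
4: hit
0: hit
4: hit
9: hit
5: miss, evict 0, frames {4,9,5}
Page faults: 4.

4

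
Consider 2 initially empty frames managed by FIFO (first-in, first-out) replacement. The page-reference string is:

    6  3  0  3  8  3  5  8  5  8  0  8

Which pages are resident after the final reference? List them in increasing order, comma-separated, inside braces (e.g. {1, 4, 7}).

{0, 8}

6: fault, frames [6]
3: fault, frames [6, 3]
0: fault, evict 6, frames [3, 0]
3: hit
8: fault, evict 3, frames [0, 8]
3: fault, evict 0, frames [8, 3]
5: fault, evict 8, frames [3, 5]
8: fault, evict 3, frames [5, 8]
5: hit
8: hit
0: fault, evict 5, frames [8, 0]
8: hit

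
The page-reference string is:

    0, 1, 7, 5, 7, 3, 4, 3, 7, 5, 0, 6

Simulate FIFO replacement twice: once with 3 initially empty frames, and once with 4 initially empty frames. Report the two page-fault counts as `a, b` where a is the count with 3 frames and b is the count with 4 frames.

10, 8

3 frames: F F F F . F F . F F F F → 10 faults.
4 frames: F F F F . F F . . . F F → 8 faults.
8 < 10: adding a frame reduced faults, as is typical.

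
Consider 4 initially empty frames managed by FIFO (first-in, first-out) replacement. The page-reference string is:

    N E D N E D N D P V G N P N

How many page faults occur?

7

N → fault, frames (N)
E → fault, frames (N E)
D → fault, frames (N E D)
N → hit
E → hit
D → hit
N → hit
D → hit
P → fault, frames (N E D P)
V → fault, evict N, frames (E D P V)
G → fault, evict E, frames (D P V G)
N → fault, evict D, frames (P V G N)
P → hit
N → hit
Page faults: 7.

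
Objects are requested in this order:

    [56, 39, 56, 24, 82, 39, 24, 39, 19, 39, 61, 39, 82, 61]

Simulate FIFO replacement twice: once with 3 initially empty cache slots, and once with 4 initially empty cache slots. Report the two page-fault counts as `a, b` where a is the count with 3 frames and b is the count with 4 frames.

8, 7

3 frames: F F . F F . . . F F F . F . → 8 faults.
4 frames: F F . F F . . . F . F F . . → 7 faults.
7 < 8: adding a frame reduced faults, as is typical.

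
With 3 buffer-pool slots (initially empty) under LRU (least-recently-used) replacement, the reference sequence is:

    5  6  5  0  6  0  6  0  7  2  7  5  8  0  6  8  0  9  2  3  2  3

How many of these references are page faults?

12

5: fault, frames {5}
6: fault, frames {5,6}
5: hit
0: fault, frames {6,5,0}
6: hit
0: hit
6: hit
0: hit
7: fault, evict 5, frames {6,0,7}
2: fault, evict 6, frames {0,7,2}
7: hit
5: fault, evict 0, frames {2,7,5}
8: fault, evict 2, frames {7,5,8}
0: fault, evict 7, frames {5,8,0}
6: fault, evict 5, frames {8,0,6}
8: hit
0: hit
9: fault, evict 6, frames {8,0,9}
2: fault, evict 8, frames {0,9,2}
3: fault, evict 0, frames {9,2,3}
2: hit
3: hit
Page faults: 12.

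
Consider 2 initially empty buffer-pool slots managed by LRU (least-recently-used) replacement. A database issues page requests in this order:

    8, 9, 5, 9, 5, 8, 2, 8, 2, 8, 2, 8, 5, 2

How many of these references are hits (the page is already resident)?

7

8: fault, frames [8]
9: fault, frames [8, 9]
5: fault, evict 8, frames [9, 5]
9: hit
5: hit
8: fault, evict 9, frames [5, 8]
2: fault, evict 5, frames [8, 2]
8: hit
2: hit
8: hit
2: hit
8: hit
5: fault, evict 2, frames [8, 5]
2: fault, evict 8, frames [5, 2]
Hits: 7.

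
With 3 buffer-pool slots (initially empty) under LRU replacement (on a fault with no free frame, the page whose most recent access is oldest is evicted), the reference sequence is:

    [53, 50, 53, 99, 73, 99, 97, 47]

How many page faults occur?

53: miss, frames {53}
50: miss, frames {53,50}
53: hit
99: miss, frames {50,53,99}
73: miss, evict 50, frames {53,99,73}
99: hit
97: miss, evict 53, frames {73,99,97}
47: miss, evict 73, frames {99,97,47}
Page faults: 6.

6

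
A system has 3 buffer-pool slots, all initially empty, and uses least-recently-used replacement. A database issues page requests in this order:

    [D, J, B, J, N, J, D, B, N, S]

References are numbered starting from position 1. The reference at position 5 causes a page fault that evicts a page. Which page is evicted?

D

pos 1: D → fault, frames {D}
pos 2: J → fault, frames {D,J}
pos 3: B → fault, frames {D,J,B}
pos 4: J → hit
pos 5: N → fault, evict D, frames {B,J,N}
At position 5, page D is evicted.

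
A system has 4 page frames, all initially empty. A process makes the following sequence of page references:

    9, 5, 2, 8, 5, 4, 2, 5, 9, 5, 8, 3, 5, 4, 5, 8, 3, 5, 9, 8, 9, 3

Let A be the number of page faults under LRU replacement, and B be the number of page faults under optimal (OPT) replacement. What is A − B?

2

Under LRU: F F F F . F . . F . F F . F . . . . F . . . → 10 faults.
Under OPT: F F F F . F . . . . F F . . . . . . F . . . → 8 faults.
A − B = 10 − 8 = 2.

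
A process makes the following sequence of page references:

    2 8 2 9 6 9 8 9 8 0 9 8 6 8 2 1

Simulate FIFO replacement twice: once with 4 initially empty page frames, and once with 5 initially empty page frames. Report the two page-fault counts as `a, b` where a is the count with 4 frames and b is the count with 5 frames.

4 frames: F F . F F . . . . F . . . . F F → 7 faults.
5 frames: F F . F F . . . . F . . . . . F → 6 faults.
6 < 7: adding a frame reduced faults, as is typical.

7, 6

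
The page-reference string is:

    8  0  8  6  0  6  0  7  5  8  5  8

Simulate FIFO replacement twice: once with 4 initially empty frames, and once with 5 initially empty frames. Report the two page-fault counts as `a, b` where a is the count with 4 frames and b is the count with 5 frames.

4 frames: F F . F . . . F F F . . → 6 faults.
5 frames: F F . F . . . F F . . . → 5 faults.
5 < 6: adding a frame reduced faults, as is typical.

6, 5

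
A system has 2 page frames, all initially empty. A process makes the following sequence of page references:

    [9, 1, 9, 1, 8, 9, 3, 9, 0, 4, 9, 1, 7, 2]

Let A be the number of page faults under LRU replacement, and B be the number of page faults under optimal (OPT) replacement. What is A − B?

2

Under LRU: F F . . F F F . F F F F F F → 11 faults.
Under OPT: F F . . F . F . F F . F F F → 9 faults.
A − B = 11 − 9 = 2.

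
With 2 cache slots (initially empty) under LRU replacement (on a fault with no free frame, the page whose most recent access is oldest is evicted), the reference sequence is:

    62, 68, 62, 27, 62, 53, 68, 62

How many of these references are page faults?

6

62 → fault, frames {62}
68 → fault, frames {62,68}
62 → hit
27 → fault, evict 68, frames {62,27}
62 → hit
53 → fault, evict 27, frames {62,53}
68 → fault, evict 62, frames {53,68}
62 → fault, evict 53, frames {68,62}
Page faults: 6.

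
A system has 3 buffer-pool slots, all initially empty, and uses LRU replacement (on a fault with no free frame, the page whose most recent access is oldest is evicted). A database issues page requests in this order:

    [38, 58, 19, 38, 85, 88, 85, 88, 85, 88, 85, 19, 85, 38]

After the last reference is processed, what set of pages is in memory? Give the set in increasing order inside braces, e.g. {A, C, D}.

38 → fault, frames (38)
58 → fault, frames (38 58)
19 → fault, frames (38 58 19)
38 → hit
85 → fault, evict 58, frames (19 38 85)
88 → fault, evict 19, frames (38 85 88)
85 → hit
88 → hit
85 → hit
88 → hit
85 → hit
19 → fault, evict 38, frames (88 85 19)
85 → hit
38 → fault, evict 88, frames (19 85 38)

{19, 38, 85}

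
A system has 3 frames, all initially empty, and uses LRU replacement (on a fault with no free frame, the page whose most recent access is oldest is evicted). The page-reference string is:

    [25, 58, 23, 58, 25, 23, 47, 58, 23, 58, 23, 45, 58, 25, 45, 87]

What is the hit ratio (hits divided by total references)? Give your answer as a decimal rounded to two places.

0.50

25: miss, frames {25}
58: miss, frames {25,58}
23: miss, frames {25,58,23}
58: hit
25: hit
23: hit
47: miss, evict 58, frames {25,23,47}
58: miss, evict 25, frames {23,47,58}
23: hit
58: hit
23: hit
45: miss, evict 47, frames {58,23,45}
58: hit
25: miss, evict 23, frames {45,58,25}
45: hit
87: miss, evict 58, frames {25,45,87}
Hits: 8 of 16 references → 8/16 = 0.5000.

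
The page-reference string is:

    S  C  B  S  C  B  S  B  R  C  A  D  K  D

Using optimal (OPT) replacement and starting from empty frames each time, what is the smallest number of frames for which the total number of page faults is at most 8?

f=1: 14 faults
f=2: 10 faults
f=3: 7 faults
f=4: 7 faults
f=5: 7 faults
f=6: 7 faults
f=7: 7 faults
Smallest f with faults ≤ 8 is 3.

3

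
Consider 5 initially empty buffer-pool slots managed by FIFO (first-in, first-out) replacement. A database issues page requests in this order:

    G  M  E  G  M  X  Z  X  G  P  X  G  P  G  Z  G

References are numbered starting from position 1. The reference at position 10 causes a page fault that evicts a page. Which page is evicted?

pos 1: G: fault, frames (G)
pos 2: M: fault, frames (G M)
pos 3: E: fault, frames (G M E)
pos 4: G: hit
pos 5: M: hit
pos 6: X: fault, frames (G M E X)
pos 7: Z: fault, frames (G M E X Z)
pos 8: X: hit
pos 9: G: hit
pos 10: P: fault, evict G, frames (M E X Z P)
At position 10, page G is evicted.

G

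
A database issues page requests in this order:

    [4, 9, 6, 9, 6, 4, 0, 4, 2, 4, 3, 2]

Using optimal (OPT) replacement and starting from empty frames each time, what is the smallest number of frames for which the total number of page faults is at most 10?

f=1: 12 faults
f=2: 7 faults
f=3: 6 faults
f=4: 6 faults
f=5: 6 faults
f=6: 6 faults
Smallest f with faults ≤ 10 is 2.

2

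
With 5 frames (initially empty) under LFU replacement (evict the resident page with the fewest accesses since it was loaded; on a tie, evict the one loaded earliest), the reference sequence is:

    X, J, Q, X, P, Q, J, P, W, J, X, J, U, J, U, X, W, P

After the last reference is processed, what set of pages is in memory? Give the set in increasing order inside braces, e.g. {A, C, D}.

{J, P, U, W, X}

X → miss, frames (X)
J → miss, frames (X J)
Q → miss, frames (X J Q)
X → hit
P → miss, frames (X J Q P)
Q → hit
J → hit
P → hit
W → miss, frames (X J Q P W)
J → hit
X → hit
J → hit
U → miss, evict W, frames (X J Q P U)
J → hit
U → hit
X → hit
W → miss, evict Q, frames (X J P U W)
P → hit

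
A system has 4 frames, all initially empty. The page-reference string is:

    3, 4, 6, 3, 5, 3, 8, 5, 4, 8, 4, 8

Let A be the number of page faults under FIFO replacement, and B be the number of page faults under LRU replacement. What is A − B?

-1

Under FIFO: F F F . F . F . . . . . → 5 faults.
Under LRU: F F F . F . F . F . . . → 6 faults.
A − B = 5 − 6 = -1.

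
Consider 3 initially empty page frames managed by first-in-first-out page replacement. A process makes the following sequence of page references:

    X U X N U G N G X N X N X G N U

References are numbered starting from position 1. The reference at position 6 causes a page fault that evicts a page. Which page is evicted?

pos 1: X → fault, frames {X}
pos 2: U → fault, frames {X,U}
pos 3: X → hit
pos 4: N → fault, frames {X,U,N}
pos 5: U → hit
pos 6: G → fault, evict X, frames {U,N,G}
At position 6, page X is evicted.

X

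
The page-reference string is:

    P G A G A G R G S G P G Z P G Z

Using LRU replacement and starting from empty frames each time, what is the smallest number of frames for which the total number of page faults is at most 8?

3

f=1: 16 faults
f=2: 10 faults
f=3: 7 faults
f=4: 7 faults
f=5: 6 faults
f=6: 6 faults
Smallest f with faults ≤ 8 is 3.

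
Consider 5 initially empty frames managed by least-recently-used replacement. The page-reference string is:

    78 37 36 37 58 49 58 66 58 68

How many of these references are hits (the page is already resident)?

3

78 -> miss, frames (78)
37 -> miss, frames (78 37)
36 -> miss, frames (78 37 36)
37 -> hit
58 -> miss, frames (78 36 37 58)
49 -> miss, frames (78 36 37 58 49)
58 -> hit
66 -> miss, evict 78, frames (36 37 49 58 66)
58 -> hit
68 -> miss, evict 36, frames (37 49 66 58 68)
Hits: 3.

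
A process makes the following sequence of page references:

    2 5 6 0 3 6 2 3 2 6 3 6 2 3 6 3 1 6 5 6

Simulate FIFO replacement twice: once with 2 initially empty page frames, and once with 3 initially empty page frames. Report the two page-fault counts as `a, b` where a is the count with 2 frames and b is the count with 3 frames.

2 frames: F F F F F F F F . F . . F F F . F . F F → 15 faults.
3 frames: F F F F F . F . . F . . . . . . F . F . → 9 faults.
9 < 15: adding a frame reduced faults, as is typical.

15, 9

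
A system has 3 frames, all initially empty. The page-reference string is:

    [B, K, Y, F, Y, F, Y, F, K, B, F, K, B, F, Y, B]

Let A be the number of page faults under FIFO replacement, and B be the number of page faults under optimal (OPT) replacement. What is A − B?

1

Under FIFO: F F F F . . . . . F . F . . F . → 7 faults.
Under OPT: F F F F . . . . . F . . . . F . → 6 faults.
A − B = 7 − 6 = 1.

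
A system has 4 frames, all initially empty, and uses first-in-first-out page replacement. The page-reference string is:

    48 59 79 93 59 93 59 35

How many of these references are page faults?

5

48 -> miss, frames {48}
59 -> miss, frames {48,59}
79 -> miss, frames {48,59,79}
93 -> miss, frames {48,59,79,93}
59 -> hit
93 -> hit
59 -> hit
35 -> miss, evict 48, frames {59,79,93,35}
Page faults: 5.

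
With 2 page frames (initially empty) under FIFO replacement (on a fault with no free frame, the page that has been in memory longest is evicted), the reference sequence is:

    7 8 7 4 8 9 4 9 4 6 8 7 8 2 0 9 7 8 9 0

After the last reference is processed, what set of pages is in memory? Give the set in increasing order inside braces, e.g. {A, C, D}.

7: miss, frames (7)
8: miss, frames (7 8)
7: hit
4: miss, evict 7, frames (8 4)
8: hit
9: miss, evict 8, frames (4 9)
4: hit
9: hit
4: hit
6: miss, evict 4, frames (9 6)
8: miss, evict 9, frames (6 8)
7: miss, evict 6, frames (8 7)
8: hit
2: miss, evict 8, frames (7 2)
0: miss, evict 7, frames (2 0)
9: miss, evict 2, frames (0 9)
7: miss, evict 0, frames (9 7)
8: miss, evict 9, frames (7 8)
9: miss, evict 7, frames (8 9)
0: miss, evict 8, frames (9 0)

{0, 9}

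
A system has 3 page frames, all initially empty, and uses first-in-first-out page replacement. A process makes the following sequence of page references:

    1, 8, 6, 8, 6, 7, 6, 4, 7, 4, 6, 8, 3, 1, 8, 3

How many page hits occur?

1: miss, frames {1}
8: miss, frames {1,8}
6: miss, frames {1,8,6}
8: hit
6: hit
7: miss, evict 1, frames {8,6,7}
6: hit
4: miss, evict 8, frames {6,7,4}
7: hit
4: hit
6: hit
8: miss, evict 6, frames {7,4,8}
3: miss, evict 7, frames {4,8,3}
1: miss, evict 4, frames {8,3,1}
8: hit
3: hit
Hits: 8.

8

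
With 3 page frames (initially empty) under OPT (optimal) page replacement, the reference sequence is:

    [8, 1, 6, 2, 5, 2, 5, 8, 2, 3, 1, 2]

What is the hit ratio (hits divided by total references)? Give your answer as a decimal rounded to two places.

8: fault, frames [8]
1: fault, frames [8, 1]
6: fault, frames [8, 1, 6]
2: fault, evict 6, frames [8, 1, 2]
5: fault, evict 1, frames [8, 2, 5]
2: hit
5: hit
8: hit
2: hit
3: fault, evict 5, frames [8, 2, 3]
1: fault, evict 3, frames [8, 2, 1]
2: hit
Hits: 5 of 12 references → 5/12 = 0.4167.

0.42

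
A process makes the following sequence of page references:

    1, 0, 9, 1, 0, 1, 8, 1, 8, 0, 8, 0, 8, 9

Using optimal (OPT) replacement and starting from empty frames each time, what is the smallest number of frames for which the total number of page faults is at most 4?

f=1: 14 faults
f=2: 7 faults
f=3: 5 faults
f=4: 4 faults
Smallest f with faults ≤ 4 is 4.

4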